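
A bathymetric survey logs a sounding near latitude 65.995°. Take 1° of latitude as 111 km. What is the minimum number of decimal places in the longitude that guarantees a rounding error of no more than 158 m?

3 decimal places

At 65.995° one degree of longitude covers 111000 × cos 65.995° ≈ 111000 × 0.4068 ≈ 45156.6 m.
Rounding to N decimal places gives at most 0.5 × 10⁻ᴺ degrees of error, i.e. 0.5 × 10⁻ᴺ × 45156.6 m.
Need 0.5 × 45156.6 × 10⁻ᴺ ≤ 158 → 10⁻ᴺ ≤ 6.998e-03, so N ≥ 2.16.
So 3 decimal places suffice (22.6 m); 2 would allow up to 226 m.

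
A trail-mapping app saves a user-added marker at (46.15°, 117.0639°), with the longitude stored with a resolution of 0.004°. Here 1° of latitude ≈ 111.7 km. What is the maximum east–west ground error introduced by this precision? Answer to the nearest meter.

155 meters

With a 0.004° grid the true value lies within half a step, ±0.004°/2 = ±0.002°, of the stored one.
Parallels shrink by cos φ, so at 46.15° a degree of longitude is 111700 × 0.6928 ≈ 77382.7 m.
Maximum E–W displacement: 0.002 × 77382.7 = 154.765 m.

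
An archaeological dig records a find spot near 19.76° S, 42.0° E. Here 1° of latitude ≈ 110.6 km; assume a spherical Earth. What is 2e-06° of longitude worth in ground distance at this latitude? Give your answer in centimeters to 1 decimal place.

One degree of longitude here spans 110600 × cos 19.76° = 110600 × 0.9411 ≈ 104088 m; 2e-06° of that is 0.208175 m.
That is 0.208175 m = 20.818 cm.

20.8 centimeters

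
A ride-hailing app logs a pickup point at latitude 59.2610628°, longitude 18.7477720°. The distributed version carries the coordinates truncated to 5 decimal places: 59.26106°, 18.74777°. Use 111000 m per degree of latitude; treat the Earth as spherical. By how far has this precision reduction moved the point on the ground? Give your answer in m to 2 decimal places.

The latitude changed by +0.0000028° and the longitude by +0.0000020°.
North–south shift: 0.0000028 × 111000 = 0.3108 m.
East–west at this latitude: 0.0000020° × 111000 × cos 59.2611° ≈ 0.0000020 × 56735.1 = 0.11347 m.
Hypotenuse of the two orthogonal shifts: √(0.3108² + 0.11347²) = 0.330866 m.

0.33 m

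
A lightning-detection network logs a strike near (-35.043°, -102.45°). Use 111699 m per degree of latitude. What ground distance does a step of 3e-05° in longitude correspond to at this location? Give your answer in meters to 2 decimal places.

2.74 meters

3e-05° of longitude at 35.043° is 3e-05 × 111699 × cos 35.043° ≈ 3e-05 × 91450.4 = 2.74351 m.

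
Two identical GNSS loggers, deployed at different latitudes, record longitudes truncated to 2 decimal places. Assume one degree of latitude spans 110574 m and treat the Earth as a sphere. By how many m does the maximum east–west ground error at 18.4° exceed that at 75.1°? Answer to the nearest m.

Truncating at 2 decimal places can drop up to a full unit in the last place, so the longitude may be off by as much as 0.01°.
At 18.4°: 0.01° × 110574 × cos 18.4° = 0.01 × 110574 × 0.9489 ≈ 1049.2 m.
At 75.1°: 0.01° × 110574 × cos 75.1° = 0.01 × 110574 × 0.2571 ≈ 284.32 m.
So the lower-latitude error exceeds the higher by 1049.2 − 284.32 = 764.89 m.

765 m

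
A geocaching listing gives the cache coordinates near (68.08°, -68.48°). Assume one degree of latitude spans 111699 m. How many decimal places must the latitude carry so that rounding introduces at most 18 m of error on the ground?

One degree of latitude covers 111699 m.
N decimal places → at most half a unit in the last place, 0.5 × 10⁻ᴺ° = 111699/2 × 10⁻ᴺ m.
Need 0.5 × 111699 × 10⁻ᴺ ≤ 18 → 10⁻ᴺ ≤ 3.223e-04, so N ≥ 3.49.
So 4 decimal places suffice (5.58 m); 3 would allow up to 55.8 m.

4 decimal places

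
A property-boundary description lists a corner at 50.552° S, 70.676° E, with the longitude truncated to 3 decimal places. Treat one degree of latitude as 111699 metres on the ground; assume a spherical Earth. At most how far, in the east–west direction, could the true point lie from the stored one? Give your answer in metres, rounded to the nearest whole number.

Truncating at 3 decimal places can drop up to a full unit in the last place, so the longitude may be off by as much as 0.001°.
At latitude 50.552° a degree of longitude spans 111699 m × cos 50.552° = 111699 × 0.6354 ≈ 70971 m.
So at most 0.001° × 70971 ≈ 70.971 m east–west.

71 metres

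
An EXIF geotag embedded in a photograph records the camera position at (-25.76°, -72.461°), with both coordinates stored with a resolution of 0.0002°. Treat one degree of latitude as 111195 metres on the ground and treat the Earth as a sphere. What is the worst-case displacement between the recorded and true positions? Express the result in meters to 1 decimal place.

With a 0.0002° grid the true value lies within half a step, ±0.0002°/2 = ±0.0001°, of the stored one.
N–S: 0.0001° × 111195 m/° = 11.1195 m.
East–west component at 25.76°: 0.0001° × 111195 × cos 25.76° ≈ 0.0001 × 100145 ≈ 10.0145 m.
Worst case both components are at the extreme and orthogonal: √(11.1195² + 10.0145²) ≈ 14.9644 m.

15.0 meters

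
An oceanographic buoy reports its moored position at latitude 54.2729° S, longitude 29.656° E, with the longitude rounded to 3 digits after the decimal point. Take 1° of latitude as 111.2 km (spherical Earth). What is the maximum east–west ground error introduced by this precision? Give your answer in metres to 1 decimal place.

32.5 metres

Rounding to 3 decimal places leaves the longitude within ±0.0005° of the true value.
Parallels shrink by cos φ, so at 54.2729° a degree of longitude is 111200 × 0.5839 ≈ 64932.5 m.
So at most 0.0005° × 64932.5 ≈ 32.4662 m east–west.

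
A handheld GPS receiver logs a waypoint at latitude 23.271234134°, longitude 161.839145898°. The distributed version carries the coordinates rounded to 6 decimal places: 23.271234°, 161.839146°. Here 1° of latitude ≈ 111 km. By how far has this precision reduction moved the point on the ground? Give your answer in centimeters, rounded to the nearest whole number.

2 centimeters

Δlat = 23.271234134 − 23.271234 = +0.000000134°; Δlon = 161.839145898 − 161.839146 = -0.000000102°.
N–S: 0.000000134° × 111000 m/° = 0.014874 m.
E–W at 23.2712°: -0.000000102° × 111000 × cos 23.2712° = -0.000000102 × 111000 × 0.9186 ≈ -0.0104009 m.
Combined displacement = (0.014874² + 0.0104009²)^½ ≈ 0.0181498 m.
That is 0.0181498 m = 1.815 cm.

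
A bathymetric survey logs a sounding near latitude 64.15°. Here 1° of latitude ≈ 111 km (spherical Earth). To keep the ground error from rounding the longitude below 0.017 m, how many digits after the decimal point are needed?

At 64.15° one degree of longitude covers 111000 × cos 64.15° ≈ 111000 × 0.4360 ≈ 48397.8 m.
N decimal places → at most half a unit in the last place, 0.5 × 10⁻ᴺ° = 48397.8/2 × 10⁻ᴺ m.
Setting 24198.9 × 10⁻ᴺ ≤ 0.017 gives 10ᴺ ≥ 1.423e+06, i.e. N ≥ 6.15.
N = 6 would give 0.0242 m (too coarse); N = 7 gives 0.00242 m ≤ 0.017 m.

7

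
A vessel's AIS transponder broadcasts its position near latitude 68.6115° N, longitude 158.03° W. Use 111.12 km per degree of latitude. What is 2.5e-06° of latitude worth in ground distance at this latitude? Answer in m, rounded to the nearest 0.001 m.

0.278 m

2.5e-06° × 111120 m/° = 0.2778 m.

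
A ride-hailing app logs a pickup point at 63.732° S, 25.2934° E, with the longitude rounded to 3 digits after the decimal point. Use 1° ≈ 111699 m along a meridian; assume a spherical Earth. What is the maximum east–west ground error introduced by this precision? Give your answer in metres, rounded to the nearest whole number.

Rounding to 3 decimal places leaves the longitude within ±0.0005° of the true value.
At latitude 63.732° a degree of longitude spans 111699 m × cos 63.732° = 111699 × 0.4426 ≈ 49434.7 m.
So at most 0.0005° × 49434.7 ≈ 24.7173 m east–west.

25 metres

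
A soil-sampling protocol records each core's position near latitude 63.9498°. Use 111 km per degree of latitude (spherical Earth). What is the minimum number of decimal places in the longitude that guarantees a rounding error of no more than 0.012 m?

At 63.9498° one degree of longitude covers 111000 × cos 63.9498° ≈ 111000 × 0.4392 ≈ 48746.6 m.
Rounding to N decimal places gives at most 0.5 × 10⁻ᴺ degrees of error, i.e. 0.5 × 10⁻ᴺ × 48746.6 m.
Setting 24373.3 × 10⁻ᴺ ≤ 0.012 gives 10ᴺ ≥ 2.031e+06, i.e. N ≥ 6.31.
N = 6 would give 0.0244 m (too coarse); N = 7 gives 0.00244 m ≤ 0.012 m.

7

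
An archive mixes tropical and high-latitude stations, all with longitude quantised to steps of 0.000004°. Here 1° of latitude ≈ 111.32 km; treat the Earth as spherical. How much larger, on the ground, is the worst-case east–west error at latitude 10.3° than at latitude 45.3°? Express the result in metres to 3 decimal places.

With a 0.000004° grid the true value lies within half a step, ±0.000004°/2 = ±2e-06°, of the stored one.
Error at 10.3° = 2e-06° × 111320 × cos 10.3° ≈ 0.22264 × 0.9839 = 0.21905 m.
At 45.3°: 2e-06° × 111320 × cos 45.3° = 2e-06 × 111320 × 0.7034 ≈ 0.1566 m.
Difference: 0.21905 − 0.1566 = 0.062448 m.

0.062 metres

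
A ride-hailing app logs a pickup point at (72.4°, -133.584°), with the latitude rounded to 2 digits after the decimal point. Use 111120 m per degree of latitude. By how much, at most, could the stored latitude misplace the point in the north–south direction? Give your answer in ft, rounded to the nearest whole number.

Rounding to 2 decimal places leaves the latitude within ±0.005° of the true value.
North–south distance: 0.005° × 111120 m/° = 555.6 m.
In feet: 555.6 m ÷ 0.3048 ≈ 1822.8 ft.

1823 ft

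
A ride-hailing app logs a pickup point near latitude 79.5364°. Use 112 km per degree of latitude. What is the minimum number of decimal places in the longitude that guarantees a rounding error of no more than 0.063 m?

At 79.5364° one degree of longitude covers 112000 × cos 79.5364° ≈ 112000 × 0.1816 ≈ 20340.4 m.
With N decimal places the half-ulp bound is 0.5·10⁻ᴺ°, or 0.5·10⁻ᴺ × 20340.4 m on the ground.
Need 0.5 × 20340.4 × 10⁻ᴺ ≤ 0.063 → 10⁻ᴺ ≤ 6.195e-06, so N ≥ 5.21.
N = 5 would give 0.102 m (too coarse); N = 6 gives 0.0102 m ≤ 0.063 m.

6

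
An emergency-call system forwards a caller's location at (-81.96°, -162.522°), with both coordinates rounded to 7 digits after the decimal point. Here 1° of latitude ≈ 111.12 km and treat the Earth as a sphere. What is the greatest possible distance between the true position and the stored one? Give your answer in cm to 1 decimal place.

0.6 cm

Rounding to 7 decimal places leaves each coordinate within ±5e-08° of the true value.
North–south component: 5e-08° × 111120 = 0.005556 m.
Longitude error → 5e-08 × 111120 × cos 81.96° = 5e-08 × 111120 × 0.1399 ≈ 0.000777087 m.
Combining orthogonally: (0.005556² + 0.000777087²)^½ ≈ 0.00561008 m.
That is 0.00561008 m = 0.56101 cm.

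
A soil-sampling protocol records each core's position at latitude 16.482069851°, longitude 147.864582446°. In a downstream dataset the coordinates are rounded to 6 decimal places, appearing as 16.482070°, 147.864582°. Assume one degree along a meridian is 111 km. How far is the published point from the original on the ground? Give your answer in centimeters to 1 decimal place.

5.0 centimeters

Δlat = 16.482069851 − 16.482070 = -0.000000149°; Δlon = 147.864582446 − 147.864582 = +0.000000446°.
N–S: -0.000000149° × 111000 m/° = -0.016539 m.
East–west at this latitude: 0.000000446° × 111000 × cos 16.4821° ≈ 0.000000446 × 106439 = 0.0474717 m.
Hypotenuse of the two orthogonal shifts: √(0.016539² + 0.0474717²) = 0.0502703 m.
That is 0.0502703 m = 5.027 cm.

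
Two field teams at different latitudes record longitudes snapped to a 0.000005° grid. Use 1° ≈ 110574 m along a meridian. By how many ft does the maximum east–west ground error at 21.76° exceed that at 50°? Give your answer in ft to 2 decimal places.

0.26 ft

With a 0.000005° grid the true value lies within half a step, ±0.000005°/2 = ±2.5e-06°, of the stored one.
At 21.76°: 2.5e-06° × 110574 × cos 21.76° = 2.5e-06 × 110574 × 0.9287 ≈ 0.25674 m.
Error at 50° = 2.5e-06° × 110574 × cos 50° ≈ 0.27643 × 0.6428 = 0.17769 m.
Difference: 0.25674 − 0.17769 = 0.079049 m.
Converting: 0.0790486 m × 3.2808 ft/m ≈ 0.25935 ft.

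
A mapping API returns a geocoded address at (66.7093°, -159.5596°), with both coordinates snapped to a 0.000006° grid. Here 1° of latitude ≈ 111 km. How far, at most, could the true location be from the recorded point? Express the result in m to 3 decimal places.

With a 0.000006° grid the true value lies within half a step, ±0.000006°/2 = ±3e-06°, of the stored one.
N–S: 3e-06° × 111000 m/° = 0.333 m.
Longitude error → 3e-06 × 111000 × cos 66.7093° = 3e-06 × 111000 × 0.3954 ≈ 0.131667 m.
Combining orthogonally: (0.333² + 0.131667²)^½ ≈ 0.358085 m.

0.358 m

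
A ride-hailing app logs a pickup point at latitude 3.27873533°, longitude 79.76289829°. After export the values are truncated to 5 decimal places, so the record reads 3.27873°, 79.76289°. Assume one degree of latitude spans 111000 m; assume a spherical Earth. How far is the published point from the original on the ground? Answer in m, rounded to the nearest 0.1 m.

1.1 m

The latitude changed by +0.00000533° and the longitude by +0.00000829°.
North–south shift: 0.00000533 × 111000 = 0.59163 m.
East–west at this latitude: 0.00000829° × 111000 × cos 3.27873° ≈ 0.00000829 × 110818 = 0.918684 m.
Hypotenuse of the two orthogonal shifts: √(0.59163² + 0.918684²) = 1.09271 m.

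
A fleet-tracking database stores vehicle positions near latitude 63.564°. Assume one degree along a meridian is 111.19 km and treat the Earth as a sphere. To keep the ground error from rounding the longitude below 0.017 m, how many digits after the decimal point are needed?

7 decimal places

At 63.564° one degree of longitude covers 111190 × cos 63.564° ≈ 111190 × 0.4452 ≈ 49501.6 m.
Rounding to N decimal places gives at most 0.5 × 10⁻ᴺ degrees of error, i.e. 0.5 × 10⁻ᴺ × 49501.6 m.
Setting 24750.8 × 10⁻ᴺ ≤ 0.017 gives 10ᴺ ≥ 1.456e+06, i.e. N ≥ 6.16.
At 6 places the error can reach 0.0248 m, but 7 places keeps it to 0.00248 m.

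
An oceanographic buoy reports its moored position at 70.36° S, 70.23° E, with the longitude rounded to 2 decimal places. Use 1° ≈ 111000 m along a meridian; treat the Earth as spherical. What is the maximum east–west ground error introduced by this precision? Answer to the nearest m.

187 m

Rounding to 2 decimal places leaves the longitude within ±0.005° of the true value.
Parallels shrink by cos φ, so at 70.36° a degree of longitude is 111000 × 0.3361 ≈ 37308.1 m.
Maximum E–W displacement: 0.005 × 37308.1 = 186.541 m.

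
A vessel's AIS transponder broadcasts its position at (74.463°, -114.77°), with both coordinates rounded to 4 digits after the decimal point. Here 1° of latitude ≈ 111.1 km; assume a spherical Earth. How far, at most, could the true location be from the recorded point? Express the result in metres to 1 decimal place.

5.8 metres

Rounding to 4 decimal places leaves each coordinate within ±5e-05° of the true value.
N–S: 5e-05° × 111100 m/° = 5.555 m.
E–W at 74.463°: 5e-05° × 111100 × cos 74.463° = 5e-05 × 111100 × 0.2679 ≈ 1.48797 m.
The two errors are perpendicular, so the maximum displacement is √(5.555² + 1.48797²) ≈ 5.75083 m.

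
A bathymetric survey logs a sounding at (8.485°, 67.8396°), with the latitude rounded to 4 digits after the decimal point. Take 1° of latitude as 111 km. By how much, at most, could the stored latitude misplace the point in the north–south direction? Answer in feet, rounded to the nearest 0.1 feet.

18.2 feet

Rounding to 4 decimal places leaves the latitude within ±5e-05° of the true value.
So the N–S error is at most 5e-05 × 111000 = 5.55 m.
Converting: 5.55 m × 3.2808 ft/m ≈ 18.209 ft.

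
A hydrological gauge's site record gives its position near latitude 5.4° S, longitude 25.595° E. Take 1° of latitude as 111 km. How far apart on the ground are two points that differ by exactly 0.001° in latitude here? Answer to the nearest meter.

111 meters

Along a meridian 0.001° is 0.001 × 111000 = 111 m.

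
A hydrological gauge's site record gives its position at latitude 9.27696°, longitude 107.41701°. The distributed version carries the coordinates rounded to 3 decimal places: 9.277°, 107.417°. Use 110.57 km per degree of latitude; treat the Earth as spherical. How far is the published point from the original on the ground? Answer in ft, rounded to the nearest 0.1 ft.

14.9 ft

Δlat = 9.27696 − 9.277 = -0.00004°; Δlon = 107.41701 − 107.417 = +0.00001°.
N–S: -0.00004° × 110570 m/° = -4.4228 m.
E–W at 9.277°: 0.00001° × 110570 × cos 9.277° = 0.00001 × 110570 × 0.9869 ≈ 1.09124 m.
Hypotenuse of the two orthogonal shifts: √(4.4228² + 1.09124²) = 4.55543 m.
Converting: 4.55543 m × 3.2808 ft/m ≈ 14.946 ft.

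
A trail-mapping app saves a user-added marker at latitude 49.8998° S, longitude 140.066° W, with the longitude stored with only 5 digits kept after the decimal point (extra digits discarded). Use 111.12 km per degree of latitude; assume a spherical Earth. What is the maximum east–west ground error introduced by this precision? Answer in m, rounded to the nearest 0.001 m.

0.716 m

Truncating at 5 decimal places can drop up to a full unit in the last place, so the longitude may be off by as much as 1e-05°.
One degree of longitude at 49.8998° is 111120 × cos 49.8998° ≈ 111120 × 0.6441 = 71575.3 m.
So at most 1e-05° × 71575.3 ≈ 0.715753 m east–west.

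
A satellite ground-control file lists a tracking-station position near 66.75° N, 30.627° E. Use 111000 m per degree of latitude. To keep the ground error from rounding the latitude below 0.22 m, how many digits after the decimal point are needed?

One degree of latitude covers 111000 m.
N decimal places → at most half a unit in the last place, 0.5 × 10⁻ᴺ° = 111000/2 × 10⁻ᴺ m.
Need 0.5 × 111000 × 10⁻ᴺ ≤ 0.22 → 10⁻ᴺ ≤ 3.964e-06, so N ≥ 5.40.
So 6 decimal places suffice (0.0555 m); 5 would allow up to 0.555 m.

6 decimal places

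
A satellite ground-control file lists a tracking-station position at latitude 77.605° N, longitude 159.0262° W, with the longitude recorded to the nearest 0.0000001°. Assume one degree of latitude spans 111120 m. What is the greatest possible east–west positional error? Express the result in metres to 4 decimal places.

Rounding to 7 decimal places leaves the longitude within ±5e-08° of the true value.
At latitude 77.605° a degree of longitude spans 111120 m × cos 77.605° = 111120 × 0.2147 ≈ 23851.9 m.
So at most 5e-08° × 23851.9 ≈ 0.0011926 m east–west.

0.0012 metres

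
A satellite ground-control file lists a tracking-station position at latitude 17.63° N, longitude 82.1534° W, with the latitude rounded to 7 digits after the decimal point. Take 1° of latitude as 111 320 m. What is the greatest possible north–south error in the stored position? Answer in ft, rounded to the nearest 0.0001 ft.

Rounding to 7 decimal places leaves the latitude within ±5e-08° of the true value.
Along the meridian that is 5e-08° × 111320 m/° = 0.005566 m.
Converting: 0.005566 m × 3.2808 ft/m ≈ 0.018261 ft.

0.0183 ft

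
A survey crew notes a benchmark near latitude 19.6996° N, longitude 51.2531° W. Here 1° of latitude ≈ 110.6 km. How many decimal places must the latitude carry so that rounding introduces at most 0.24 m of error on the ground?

6

One degree of latitude covers 110600 m.
N decimal places → at most half a unit in the last place, 0.5 × 10⁻ᴺ° = 110600/2 × 10⁻ᴺ m.
Setting 55300 × 10⁻ᴺ ≤ 0.24 gives 10ᴺ ≥ 2.304e+05, i.e. N ≥ 5.36.
N = 5 would give 0.553 m (too coarse); N = 6 gives 0.0553 m ≤ 0.24 m.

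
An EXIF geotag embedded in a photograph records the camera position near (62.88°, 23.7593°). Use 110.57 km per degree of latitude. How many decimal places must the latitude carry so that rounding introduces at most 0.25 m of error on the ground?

One degree of latitude covers 110570 m.
N decimal places → at most half a unit in the last place, 0.5 × 10⁻ᴺ° = 110570/2 × 10⁻ᴺ m.
Setting 55285 × 10⁻ᴺ ≤ 0.25 gives 10ᴺ ≥ 2.211e+05, i.e. N ≥ 5.34.
So 6 decimal places suffice (0.0553 m); 5 would allow up to 0.553 m.

6 decimal places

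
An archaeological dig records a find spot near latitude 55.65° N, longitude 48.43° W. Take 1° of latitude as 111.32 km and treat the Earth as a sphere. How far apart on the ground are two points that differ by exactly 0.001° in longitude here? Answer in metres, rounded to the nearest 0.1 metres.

0.001° of longitude at 55.65° is 0.001 × 111320 × cos 55.65° ≈ 0.001 × 62811.9 = 62.8119 m.

62.8 metres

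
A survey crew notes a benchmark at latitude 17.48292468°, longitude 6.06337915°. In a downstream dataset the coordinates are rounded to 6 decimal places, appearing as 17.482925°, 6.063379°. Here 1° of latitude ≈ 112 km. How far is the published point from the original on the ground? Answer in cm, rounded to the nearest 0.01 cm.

The latitude changed by -0.00000032° and the longitude by +0.00000015°.
N–S: -0.00000032° × 112000 m/° = -0.03584 m.
E–W at 17.4829°: 0.00000015° × 112000 × cos 17.4829° = 0.00000015 × 112000 × 0.9538 ≈ 0.0160239 m.
Combined displacement = (0.03584² + 0.0160239²)^½ ≈ 0.039259 m.
That is 0.039259 m = 3.9259 cm.

3.93 cm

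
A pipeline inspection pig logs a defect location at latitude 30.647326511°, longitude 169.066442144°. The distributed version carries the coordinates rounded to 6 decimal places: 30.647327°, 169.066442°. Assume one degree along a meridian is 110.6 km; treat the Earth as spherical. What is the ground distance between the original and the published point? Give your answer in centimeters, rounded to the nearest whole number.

The latitude changed by -0.000000489° and the longitude by +0.000000144°.
N–S: -0.000000489° × 110600 m/° = -0.0540834 m.
East–west at this latitude: 0.000000144° × 110600 × cos 30.6473° ≈ 0.000000144 × 95151.5 = 0.0137018 m.
Combined displacement = (0.0540834² + 0.0137018²)^½ ≈ 0.0557921 m.
That is 0.0557921 m = 5.5792 cm.

6 centimeters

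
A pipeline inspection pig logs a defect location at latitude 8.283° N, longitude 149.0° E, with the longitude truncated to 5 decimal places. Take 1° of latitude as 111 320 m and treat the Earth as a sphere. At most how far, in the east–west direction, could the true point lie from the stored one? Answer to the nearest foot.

Truncating at 5 decimal places can drop up to a full unit in the last place, so the longitude may be off by as much as 1e-05°.
One degree of longitude at 8.283° is 111320 × cos 8.283° ≈ 111320 × 0.9896 = 110159 m.
East–west error: 1e-05° × 110159 m/° ≈ 1.10159 m.
Converting: 1.10159 m × 3.2808 ft/m ≈ 3.6141 ft.

4 feet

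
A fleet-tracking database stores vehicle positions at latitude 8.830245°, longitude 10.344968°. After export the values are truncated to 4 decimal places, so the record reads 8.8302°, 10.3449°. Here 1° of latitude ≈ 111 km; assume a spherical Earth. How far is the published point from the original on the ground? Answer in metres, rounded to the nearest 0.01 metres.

Δlat = 8.830245 − 8.8302 = +0.000045°; Δlon = 10.344968 − 10.3449 = +0.000068°.
North–south shift: 0.000045 × 111000 = 4.995 m.
East–west at this latitude: 0.000068° × 111000 × cos 8.8302° ≈ 0.000068 × 109684 = 7.45854 m.
Combined displacement = (4.995² + 7.45854²)^½ ≈ 8.97663 m.

8.98 metres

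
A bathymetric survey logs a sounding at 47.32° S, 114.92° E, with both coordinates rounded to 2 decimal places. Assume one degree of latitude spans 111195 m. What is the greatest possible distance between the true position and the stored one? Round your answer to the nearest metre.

Rounding to 2 decimal places leaves each coordinate within ±0.005° of the true value.
Latitude error → 0.005 × 111195 = 555.975 m along the meridian.
East–west component at 47.32°: 0.005° × 111195 × cos 47.32° ≈ 0.005 × 75379.4 ≈ 376.897 m.
Worst case both components are at the extreme and orthogonal: √(555.975² + 376.897²) ≈ 671.684 m.

672 metres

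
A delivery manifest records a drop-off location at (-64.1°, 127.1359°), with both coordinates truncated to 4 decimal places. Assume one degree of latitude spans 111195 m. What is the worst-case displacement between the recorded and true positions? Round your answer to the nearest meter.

12 meters

Truncating at 4 decimal places can drop up to a full unit in the last place, so each coordinate may be off by as much as 0.0001°.
North–south component: 0.0001° × 111195 = 11.1195 m.
East–west component at 64.1°: 0.0001° × 111195 × cos 64.1° ≈ 0.0001 × 48570.2 ≈ 4.85702 m.
Worst case both components are at the extreme and orthogonal: √(11.1195² + 4.85702²) ≈ 12.134 m.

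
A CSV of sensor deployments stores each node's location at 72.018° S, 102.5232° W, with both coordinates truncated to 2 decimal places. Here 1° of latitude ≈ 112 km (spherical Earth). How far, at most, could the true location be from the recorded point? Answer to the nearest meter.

1172 meters

Truncating at 2 decimal places can drop up to a full unit in the last place, so each coordinate may be off by as much as 0.01°.
Latitude error → 0.01 × 112000 = 1120 m along the meridian.
Longitude error → 0.01 × 112000 × cos 72.018° = 0.01 × 112000 × 0.3087 ≈ 345.764 m.
Combining orthogonally: (1120² + 345.764²)^½ ≈ 1172.16 m.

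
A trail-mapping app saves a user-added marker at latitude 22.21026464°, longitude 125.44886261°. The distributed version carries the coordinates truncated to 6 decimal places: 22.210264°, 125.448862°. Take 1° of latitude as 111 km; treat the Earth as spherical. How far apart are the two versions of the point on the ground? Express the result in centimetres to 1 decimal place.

9.5 centimetres

Δlat = 22.21026464 − 22.210264 = +0.00000064°; Δlon = 125.44886261 − 125.448862 = +0.00000061°.
North–south shift: 0.00000064 × 111000 = 0.07104 m.
East–west at this latitude: 0.00000061° × 111000 × cos 22.2103° ≈ 0.00000061 × 102764 = 0.0626861 m.
Distance: √(0.07104² + 0.0626861²) ≈ 0.094743 m.
That is 0.094743 m = 9.4743 cm.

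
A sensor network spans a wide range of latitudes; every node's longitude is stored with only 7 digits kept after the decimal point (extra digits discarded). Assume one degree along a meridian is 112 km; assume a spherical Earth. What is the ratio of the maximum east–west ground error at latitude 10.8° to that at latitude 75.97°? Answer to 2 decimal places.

4.05

Truncating at 7 decimal places can drop up to a full unit in the last place, so the longitude may be off by as much as 1e-07°.
At 10.8°: 1e-07° × 112000 × cos 10.8° = 1e-07 × 112000 × 0.9823 ≈ 0.011002 m.
At 75.97°: 1e-07° × 112000 × cos 75.97° = 1e-07 × 112000 × 0.2424 ≈ 0.0027152 m.
The ratio reduces to cos 10.8° / cos 75.97° = 0.9823/0.2424 ≈ 4.0518.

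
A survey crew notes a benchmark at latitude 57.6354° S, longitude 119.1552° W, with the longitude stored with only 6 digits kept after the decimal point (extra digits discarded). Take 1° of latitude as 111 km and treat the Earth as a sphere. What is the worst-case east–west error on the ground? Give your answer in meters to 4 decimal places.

0.0594 meters

Truncating at 6 decimal places can drop up to a full unit in the last place, so the longitude may be off by as much as 1e-06°.
At latitude 57.6354° a degree of longitude spans 111000 m × cos 57.6354° = 111000 × 0.5353 ≈ 59418.9 m.
Maximum E–W displacement: 1e-06 × 59418.9 = 0.0594189 m.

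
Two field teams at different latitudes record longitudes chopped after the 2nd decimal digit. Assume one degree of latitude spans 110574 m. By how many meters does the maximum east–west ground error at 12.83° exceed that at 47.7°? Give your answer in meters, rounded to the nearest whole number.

Truncating at 2 decimal places can drop up to a full unit in the last place, so the longitude may be off by as much as 0.01°.
At 12.83°: 0.01° × 110574 × cos 12.83° = 0.01 × 110574 × 0.9750 ≈ 1078.1 m.
Error at 47.7° = 0.01° × 110574 × cos 47.7° ≈ 1105.7 × 0.6730 = 744.18 m.
Difference: 1078.1 − 744.18 = 333.96 m.

334 meters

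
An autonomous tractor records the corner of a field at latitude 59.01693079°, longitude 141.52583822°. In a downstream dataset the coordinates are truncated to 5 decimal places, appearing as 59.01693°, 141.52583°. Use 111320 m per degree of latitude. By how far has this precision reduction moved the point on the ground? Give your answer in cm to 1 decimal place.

47.9 cm

Δlat = 59.01693079 − 59.01693 = +0.00000079°; Δlon = 141.52583822 − 141.52583 = +0.00000822°.
North–south shift: 0.00000079 × 111320 = 0.0879428 m.
E–W at 59.0169°: 0.00000822° × 111320 × cos 59.0169° = 0.00000822 × 111320 × 0.5148 ≈ 0.471054 m.
Hypotenuse of the two orthogonal shifts: √(0.0879428² + 0.471054²) = 0.479193 m.
That is 0.479193 m = 47.919 cm.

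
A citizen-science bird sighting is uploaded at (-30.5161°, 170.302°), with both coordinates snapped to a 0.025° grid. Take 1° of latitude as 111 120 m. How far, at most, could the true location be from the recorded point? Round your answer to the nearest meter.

With a 0.025° grid the true value lies within half a step, ±0.025°/2 = ±0.0125°, of the stored one.
N–S: 0.0125° × 111120 m/° = 1389 m.
East–west component at 30.5161°: 0.0125° × 111120 × cos 30.5161° ≈ 0.0125 × 95728.4 ≈ 1196.6 m.
Combining orthogonally: (1389² + 1196.6²)^½ ≈ 1833.35 m.

1833 meters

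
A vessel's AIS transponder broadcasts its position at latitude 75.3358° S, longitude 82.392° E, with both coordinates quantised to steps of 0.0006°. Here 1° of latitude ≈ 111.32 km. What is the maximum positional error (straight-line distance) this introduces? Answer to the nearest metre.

34 metres

With a 0.0006° grid the true value lies within half a step, ±0.0006°/2 = ±0.0003°, of the stored one.
Latitude error → 0.0003 × 111320 = 33.396 m along the meridian.
East–west component at 75.3358°: 0.0003° × 111320 × cos 75.3358° ≈ 0.0003 × 28181 ≈ 8.45431 m.
Worst case both components are at the extreme and orthogonal: √(33.396² + 8.45431²) ≈ 34.4495 m.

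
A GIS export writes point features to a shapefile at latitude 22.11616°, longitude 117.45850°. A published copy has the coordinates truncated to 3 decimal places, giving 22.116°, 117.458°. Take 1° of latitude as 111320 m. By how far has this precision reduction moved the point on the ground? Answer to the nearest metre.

Δlat = 22.11616 − 22.116 = +0.00016°; Δlon = 117.45850 − 117.458 = +0.00050°.
N–S: 0.00016° × 111320 m/° = 17.8112 m.
E–W at 22.116°: 0.00050° × 111320 × cos 22.116° = 0.00050 × 111320 × 0.9264 ≈ 51.5647 m.
Hypotenuse of the two orthogonal shifts: √(17.8112² + 51.5647²) = 54.5542 m.

55 metres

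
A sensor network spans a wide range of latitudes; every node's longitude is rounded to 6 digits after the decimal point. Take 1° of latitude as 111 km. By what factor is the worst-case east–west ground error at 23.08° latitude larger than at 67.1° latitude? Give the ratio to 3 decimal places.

Rounding to 6 decimal places leaves the longitude within ±5e-07° of the true value.
Error at 23.08° = 5e-07° × 111000 × cos 23.08° ≈ 0.0555 × 0.9200 = 0.051058 m.
At 67.1°: 5e-07° × 111000 × cos 67.1° = 5e-07 × 111000 × 0.3891 ≈ 0.021596 m.
Ratio: 0.051058 / 0.021596 = cos 23.08° / cos 67.1° ≈ 2.3642.

2.364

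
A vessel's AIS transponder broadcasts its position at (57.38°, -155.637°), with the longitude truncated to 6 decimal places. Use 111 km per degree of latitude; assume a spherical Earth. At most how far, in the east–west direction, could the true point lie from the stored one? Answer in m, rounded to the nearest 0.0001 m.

0.0598 m

Truncating at 6 decimal places can drop up to a full unit in the last place, so the longitude may be off by as much as 1e-06°.
At latitude 57.38° a degree of longitude spans 111000 m × cos 57.38° = 111000 × 0.5391 ≈ 59836.2 m.
East–west error: 1e-06° × 59836.2 m/° ≈ 0.0598362 m.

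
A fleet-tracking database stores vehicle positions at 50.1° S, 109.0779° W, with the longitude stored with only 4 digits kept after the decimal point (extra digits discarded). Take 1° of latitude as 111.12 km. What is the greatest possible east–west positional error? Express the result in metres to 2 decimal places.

Truncating at 4 decimal places can drop up to a full unit in the last place, so the longitude may be off by as much as 0.0001°.
Parallels shrink by cos φ, so at 50.1° a degree of longitude is 111120 × 0.6414 ≈ 71277.9 m.
East–west error: 0.0001° × 71277.9 m/° ≈ 7.12779 m.

7.13 metres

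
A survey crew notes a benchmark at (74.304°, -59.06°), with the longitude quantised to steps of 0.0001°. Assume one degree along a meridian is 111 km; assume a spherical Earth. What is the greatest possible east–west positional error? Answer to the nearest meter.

2 meters

With a 0.0001° grid the true value lies within half a step, ±0.0001°/2 = ±5e-05°, of the stored one.
Parallels shrink by cos φ, so at 74.304° a degree of longitude is 111000 × 0.2705 ≈ 30029.2 m.
East–west error: 5e-05° × 30029.2 m/° ≈ 1.50146 m.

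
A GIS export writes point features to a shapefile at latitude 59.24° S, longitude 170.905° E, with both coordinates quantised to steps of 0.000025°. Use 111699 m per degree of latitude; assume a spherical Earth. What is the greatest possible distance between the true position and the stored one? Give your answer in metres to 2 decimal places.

With a 0.000025° grid the true value lies within half a step, ±0.000025°/2 = ±1.25e-05°, of the stored one.
Latitude error → 1.25e-05 × 111699 = 1.39624 m along the meridian.
East–west component at 59.24°: 1.25e-05° × 111699 × cos 59.24° ≈ 1.25e-05 × 57127.7 ≈ 0.714096 m.
The two errors are perpendicular, so the maximum displacement is √(1.39624² + 0.714096²) ≈ 1.56825 m.

1.57 metres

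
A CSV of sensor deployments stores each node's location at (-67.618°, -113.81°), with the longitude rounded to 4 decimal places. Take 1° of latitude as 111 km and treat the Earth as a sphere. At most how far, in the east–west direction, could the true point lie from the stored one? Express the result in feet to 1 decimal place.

6.9 feet

Rounding to 4 decimal places leaves the longitude within ±5e-05° of the true value.
At latitude 67.618° a degree of longitude spans 111000 m × cos 67.618° = 111000 × 0.3808 ≈ 42266.6 m.
Maximum E–W displacement: 5e-05 × 42266.6 = 2.11333 m.
In feet: 2.11333 m ÷ 0.3048 ≈ 6.9335 ft.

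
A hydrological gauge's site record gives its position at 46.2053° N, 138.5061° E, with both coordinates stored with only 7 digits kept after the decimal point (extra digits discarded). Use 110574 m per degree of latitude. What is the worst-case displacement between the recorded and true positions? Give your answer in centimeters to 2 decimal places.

1.34 centimeters

Truncating at 7 decimal places can drop up to a full unit in the last place, so each coordinate may be off by as much as 1e-07°.
North–south component: 1e-07° × 110574 = 0.0110574 m.
Longitude error → 1e-07 × 110574 × cos 46.2053° = 1e-07 × 110574 × 0.6921 ≈ 0.00765257 m.
Combining orthogonally: (0.0110574² + 0.00765257²)^½ ≈ 0.0134472 m.
That is 0.0134472 m = 1.3447 cm.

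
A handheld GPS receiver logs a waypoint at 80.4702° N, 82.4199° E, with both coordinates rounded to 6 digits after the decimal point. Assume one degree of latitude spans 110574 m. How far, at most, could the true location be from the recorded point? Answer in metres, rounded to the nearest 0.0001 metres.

0.0560 metres

Rounding to 6 decimal places leaves each coordinate within ±5e-07° of the true value.
Latitude error → 5e-07 × 110574 = 0.055287 m along the meridian.
Longitude error → 5e-07 × 110574 × cos 80.4702° = 5e-07 × 110574 × 0.1656 ≈ 0.00915335 m.
Worst case both components are at the extreme and orthogonal: √(0.055287² + 0.00915335²) ≈ 0.0560396 m.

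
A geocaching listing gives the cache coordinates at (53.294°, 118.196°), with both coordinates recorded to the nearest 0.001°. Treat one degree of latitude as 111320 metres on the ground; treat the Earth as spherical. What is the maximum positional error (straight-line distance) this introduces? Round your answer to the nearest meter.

Rounding to 3 decimal places leaves each coordinate within ±0.0005° of the true value.
N–S: 0.0005° × 111320 m/° = 55.66 m.
Longitude error → 0.0005 × 111320 × cos 53.294° = 0.0005 × 111320 × 0.5977 ≈ 33.2685 m.
The two errors are perpendicular, so the maximum displacement is √(55.66² + 33.2685²) ≈ 64.8446 m.

65 meters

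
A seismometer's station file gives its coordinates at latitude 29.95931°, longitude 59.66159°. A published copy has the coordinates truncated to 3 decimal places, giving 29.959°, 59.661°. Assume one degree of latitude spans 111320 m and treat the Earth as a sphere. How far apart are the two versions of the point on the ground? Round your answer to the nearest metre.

67 metres

The latitude changed by +0.00031° and the longitude by +0.00059°.
N–S: 0.00031° × 111320 m/° = 34.5092 m.
E–W at 29.959°: 0.00059° × 111320 × cos 29.959° = 0.00059 × 111320 × 0.8664 ≈ 56.903 m.
Hypotenuse of the two orthogonal shifts: √(34.5092² + 56.903²) = 66.5495 m.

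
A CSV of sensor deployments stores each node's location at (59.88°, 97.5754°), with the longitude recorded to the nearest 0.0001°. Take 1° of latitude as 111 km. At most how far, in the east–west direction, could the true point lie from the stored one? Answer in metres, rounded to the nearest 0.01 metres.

Rounding to 4 decimal places leaves the longitude within ±5e-05° of the true value.
One degree of longitude at 59.88° is 111000 × cos 59.88° ≈ 111000 × 0.5018 = 55701.2 m.
Maximum E–W displacement: 5e-05 × 55701.2 = 2.78506 m.

2.79 metres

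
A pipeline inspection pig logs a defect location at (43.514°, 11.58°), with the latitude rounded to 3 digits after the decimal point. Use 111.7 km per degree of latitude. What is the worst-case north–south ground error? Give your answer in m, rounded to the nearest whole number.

56 m

Rounding to 3 decimal places leaves the latitude within ±0.0005° of the true value.
Along the meridian that is 0.0005° × 111700 m/° = 55.85 m.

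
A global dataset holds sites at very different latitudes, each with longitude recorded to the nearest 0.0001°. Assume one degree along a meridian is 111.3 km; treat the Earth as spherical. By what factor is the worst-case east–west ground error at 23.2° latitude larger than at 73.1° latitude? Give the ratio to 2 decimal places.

3.16

Rounding to 4 decimal places leaves the longitude within ±5e-05° of the true value.
Error at 23.2° = 5e-05° × 111300 × cos 23.2° ≈ 5.565 × 0.9191 = 5.115 m.
At 73.1°: 5e-05° × 111300 × cos 73.1° = 5e-05 × 111300 × 0.2907 ≈ 1.6178 m.
Ratio: 5.115 / 1.6178 = cos 23.2° / cos 73.1° ≈ 3.1618.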